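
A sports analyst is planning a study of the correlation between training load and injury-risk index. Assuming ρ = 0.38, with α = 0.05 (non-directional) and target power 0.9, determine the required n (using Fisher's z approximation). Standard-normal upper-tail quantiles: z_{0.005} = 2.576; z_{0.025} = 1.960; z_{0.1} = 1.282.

n = 69

Fisher's z: C = ½·ln((1+r)/(1−r)) = ½·ln(2.2258) = 0.4001.
n = ((z_{α/2} + z_β)/C)² + 3.
(1.960 + 1.282) / 0.4001 = 3.242 / 0.4001 = 8.103.
n = 8.103² + 3 = 65.66 + 3 = 68.7.
Round up.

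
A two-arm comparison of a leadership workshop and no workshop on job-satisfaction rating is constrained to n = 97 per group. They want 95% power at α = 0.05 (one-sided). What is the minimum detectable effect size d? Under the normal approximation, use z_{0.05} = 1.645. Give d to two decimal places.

For two independent groups of n = 97 each: d_min = (z_{α} + z_β)·√(2/n).
z-sum = 1.645 + 1.645 = 3.290.
d_min = 3.290 × √(2/97) = 3.290 × 0.1436 = 0.472.

d_min ≈ 0.47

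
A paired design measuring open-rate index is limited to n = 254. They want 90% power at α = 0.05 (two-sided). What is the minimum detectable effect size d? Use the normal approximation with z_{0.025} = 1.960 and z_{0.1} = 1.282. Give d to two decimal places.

d_min ≈ 0.20

For a single sample (or paired design) of n = 254: d_min = (z_{α/2} + z_β)/√n.
z-sum = 1.960 + 1.282 = 3.242.
d_min = 3.242 / √254 = 3.242 / 15.937 = 0.203.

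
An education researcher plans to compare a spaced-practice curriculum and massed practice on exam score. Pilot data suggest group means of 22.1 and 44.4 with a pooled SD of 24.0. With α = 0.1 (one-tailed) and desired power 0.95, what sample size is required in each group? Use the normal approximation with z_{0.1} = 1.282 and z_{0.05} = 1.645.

n = 20 per group

Cohen's d = |M₁ − M₂| / SD_pooled = |22.1 − 44.4| / 24.0 = 22.3 / 24.0 = 0.929.
For two independent groups with equal n: n = 2·((z_{α} + z_β) / d)².
z_{α} + z_β = 1.282 + 1.645 = 2.927.
n = 2 × (2.927 / 0.929)² = 2 × 3.151² = 2 × 9.93 = 19.9.
Round up to the next whole participant.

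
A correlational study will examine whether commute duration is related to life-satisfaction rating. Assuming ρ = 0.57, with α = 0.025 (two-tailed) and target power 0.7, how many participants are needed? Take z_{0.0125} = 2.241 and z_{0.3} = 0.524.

n = 22

Fisher's z: C = ½·ln((1+r)/(1−r)) = ½·ln(3.6512) = 0.6475.
n = ((z_{α/2} + z_β)/C)² + 3.
(2.241 + 0.524) / 0.6475 = 2.765 / 0.6475 = 4.270.
n = 4.270² + 3 = 18.24 + 3 = 21.2.
Round up.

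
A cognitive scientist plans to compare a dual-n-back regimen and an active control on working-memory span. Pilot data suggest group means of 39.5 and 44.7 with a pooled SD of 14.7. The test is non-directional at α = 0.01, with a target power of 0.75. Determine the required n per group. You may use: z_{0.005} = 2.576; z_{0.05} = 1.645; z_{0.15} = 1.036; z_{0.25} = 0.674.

Cohen's d = |M₁ − M₂| / SD_pooled = |39.5 − 44.7| / 14.7 = 5.2 / 14.7 = 0.354.
For two independent groups with equal n: n = 2·((z_{α/2} + z_β) / d)².
z_{α/2} + z_β = 2.576 + 0.674 = 3.250.
n = 2 × (3.250 / 0.354)² = 2 × 9.181² = 2 × 84.29 = 168.6.
Round up to the next whole participant.

n = 169 per group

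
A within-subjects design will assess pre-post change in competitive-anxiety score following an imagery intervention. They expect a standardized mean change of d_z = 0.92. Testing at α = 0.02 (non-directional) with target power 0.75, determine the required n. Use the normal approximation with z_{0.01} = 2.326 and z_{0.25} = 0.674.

For a paired (one-sample on differences) test: n = ((z_{α/2} + z_β) / d)².
z_{α/2} + z_β = 2.326 + 0.674 = 3.000.
n = (3.000 / 0.92)² = 3.261² = 10.63.
Round up.

n = 11 pairs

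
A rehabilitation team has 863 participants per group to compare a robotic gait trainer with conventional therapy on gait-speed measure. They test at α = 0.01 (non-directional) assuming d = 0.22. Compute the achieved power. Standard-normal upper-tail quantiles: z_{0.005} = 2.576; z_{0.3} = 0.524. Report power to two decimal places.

power ≈ 0.98

For two equal groups, power = Φ(d·√(n/2) − z_{α/2}).
d·√(n/2) = 0.22 × √(863/2) = 0.22 × 20.773 = 4.570.
z_β = 4.570 − 2.576 = 1.994.
Power = Φ(1.994) = 0.977.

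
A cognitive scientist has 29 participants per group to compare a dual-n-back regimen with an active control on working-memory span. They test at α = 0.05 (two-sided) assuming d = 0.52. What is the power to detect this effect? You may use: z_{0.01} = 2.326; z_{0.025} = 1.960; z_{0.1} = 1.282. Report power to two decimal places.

power ≈ 0.51

For two equal groups, power = Φ(d·√(n/2) − z_{α/2}).
d·√(n/2) = 0.52 × √(29/2) = 0.52 × 3.808 = 1.980.
z_β = 1.980 − 1.960 = 0.020.
Power = Φ(0.020) = 0.508.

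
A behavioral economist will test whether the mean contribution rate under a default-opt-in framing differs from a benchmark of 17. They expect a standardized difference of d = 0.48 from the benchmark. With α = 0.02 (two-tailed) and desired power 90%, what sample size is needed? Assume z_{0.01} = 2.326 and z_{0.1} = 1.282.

n = 57

For a one-sample test: n = ((z_{α/2} + z_β) / d)².
z_{α/2} + z_β = 2.326 + 1.282 = 3.608.
n = (3.608 / 0.48)² = 7.517² = 56.50.
Round up.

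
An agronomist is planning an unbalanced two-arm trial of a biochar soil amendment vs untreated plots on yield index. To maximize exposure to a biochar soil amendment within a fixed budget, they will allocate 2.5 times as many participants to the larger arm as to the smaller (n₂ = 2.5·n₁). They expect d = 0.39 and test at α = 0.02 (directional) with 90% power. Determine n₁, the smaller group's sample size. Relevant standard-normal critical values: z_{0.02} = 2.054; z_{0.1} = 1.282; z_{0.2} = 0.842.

With allocation ratio k = n₂/n₁ = 2.5, Var(x̄₁−x̄₂) = σ²(1/n₁ + 1/(k·n₁)) = σ²·(k+1)/(k·n₁).
So n₁ = (1 + 1/k)·((z_{α} + z_β)/d)² = 1.400 × (3.336/0.39)².
n₁ = 1.400 × 73.17 = 102.4.
Round up: n₁ = 103, giving n₂ = ⌈2.5 × 103⌉ = ⌈257.5⌉ = 258.

n₁ = 103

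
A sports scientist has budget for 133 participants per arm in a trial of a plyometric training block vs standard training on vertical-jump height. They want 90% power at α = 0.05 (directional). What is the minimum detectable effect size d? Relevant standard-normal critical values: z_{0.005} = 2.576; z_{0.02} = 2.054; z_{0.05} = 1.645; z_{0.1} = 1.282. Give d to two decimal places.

For two independent groups of n = 133 each: d_min = (z_{α} + z_β)·√(2/n).
z-sum = 1.645 + 1.282 = 2.927.
d_min = 2.927 × √(2/133) = 2.927 × 0.1226 = 0.359.

d_min ≈ 0.36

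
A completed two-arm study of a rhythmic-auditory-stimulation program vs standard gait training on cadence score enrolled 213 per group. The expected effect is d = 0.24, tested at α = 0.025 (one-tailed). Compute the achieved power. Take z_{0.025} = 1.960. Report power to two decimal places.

power ≈ 0.70

For two equal groups, power = Φ(d·√(n/2) − z_{α}).
d·√(n/2) = 0.24 × √(213/2) = 0.24 × 10.320 = 2.477.
z_β = 2.477 − 1.960 = 0.517.
Power = Φ(0.517) = 0.697.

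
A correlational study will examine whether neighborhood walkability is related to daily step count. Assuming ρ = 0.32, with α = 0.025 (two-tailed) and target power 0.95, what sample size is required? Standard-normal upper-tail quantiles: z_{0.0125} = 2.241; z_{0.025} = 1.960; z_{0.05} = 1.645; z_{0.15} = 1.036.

n = 141

Fisher's z: C = ½·ln((1+r)/(1−r)) = ½·ln(1.9412) = 0.3316.
n = ((z_{α/2} + z_β)/C)² + 3.
(2.241 + 1.645) / 0.3316 = 3.886 / 0.3316 = 11.719.
n = 11.719² + 3 = 137.33 + 3 = 140.3.
Round up.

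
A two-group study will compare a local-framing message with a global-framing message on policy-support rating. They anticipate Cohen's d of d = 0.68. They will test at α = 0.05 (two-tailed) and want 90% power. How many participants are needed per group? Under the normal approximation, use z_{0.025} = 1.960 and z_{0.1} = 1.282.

n = 46 per group

For two independent groups with equal n: n = 2·((z_{α/2} + z_β) / d)².
z_{α/2} + z_β = 1.960 + 1.282 = 3.242.
n = 2 × (3.242 / 0.68)² = 2 × 4.768² = 2 × 22.73 = 45.5.
Round up to the next whole participant.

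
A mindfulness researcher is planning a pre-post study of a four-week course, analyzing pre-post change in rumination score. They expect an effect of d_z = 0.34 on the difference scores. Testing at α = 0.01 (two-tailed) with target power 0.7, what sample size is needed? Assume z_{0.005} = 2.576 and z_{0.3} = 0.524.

n = 84 pairs

For a paired (one-sample on differences) test: n = ((z_{α/2} + z_β) / d)².
z_{α/2} + z_β = 2.576 + 0.524 = 3.100.
n = (3.100 / 0.34)² = 9.118² = 83.13.
Round up.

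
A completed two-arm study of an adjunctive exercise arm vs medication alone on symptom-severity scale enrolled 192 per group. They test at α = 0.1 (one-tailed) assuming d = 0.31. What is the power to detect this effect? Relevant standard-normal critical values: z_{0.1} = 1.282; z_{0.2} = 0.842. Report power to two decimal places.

power ≈ 0.96

For two equal groups, power = Φ(d·√(n/2) − z_{α}).
d·√(n/2) = 0.31 × √(192/2) = 0.31 × 9.798 = 3.037.
z_β = 3.037 − 1.282 = 1.755.
Power = Φ(1.755) = 0.960.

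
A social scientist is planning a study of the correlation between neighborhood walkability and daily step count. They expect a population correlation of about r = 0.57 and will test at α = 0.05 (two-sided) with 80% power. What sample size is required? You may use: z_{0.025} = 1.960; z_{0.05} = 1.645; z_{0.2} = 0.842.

Fisher's z: C = ½·ln((1+r)/(1−r)) = ½·ln(3.6512) = 0.6475.
n = ((z_{α/2} + z_β)/C)² + 3.
(1.960 + 0.842) / 0.6475 = 2.802 / 0.6475 = 4.327.
n = 4.327² + 3 = 18.73 + 3 = 21.7.
Round up.

n = 22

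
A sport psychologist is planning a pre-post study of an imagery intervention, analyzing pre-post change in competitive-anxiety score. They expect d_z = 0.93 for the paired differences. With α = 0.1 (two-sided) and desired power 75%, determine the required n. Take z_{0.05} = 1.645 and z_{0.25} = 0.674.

n = 7 pairs

For a paired (one-sample on differences) test: n = ((z_{α/2} + z_β) / d)².
z_{α/2} + z_β = 1.645 + 0.674 = 2.319.
n = (2.319 / 0.93)² = 2.494² = 6.22.
Round up.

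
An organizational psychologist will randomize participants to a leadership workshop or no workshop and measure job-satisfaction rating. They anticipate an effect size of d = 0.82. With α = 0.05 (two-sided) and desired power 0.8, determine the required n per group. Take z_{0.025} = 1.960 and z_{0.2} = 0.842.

n = 24 per group

For two independent groups with equal n: n = 2·((z_{α/2} + z_β) / d)².
z_{α/2} + z_β = 1.960 + 0.842 = 2.802.
n = 2 × (2.802 / 0.82)² = 2 × 3.417² = 2 × 11.68 = 23.4.
Round up to the next whole participant.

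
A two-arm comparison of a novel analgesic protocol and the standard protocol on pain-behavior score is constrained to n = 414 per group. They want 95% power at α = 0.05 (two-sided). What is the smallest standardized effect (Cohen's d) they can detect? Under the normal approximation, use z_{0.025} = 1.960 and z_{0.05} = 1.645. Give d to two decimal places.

For two independent groups of n = 414 each: d_min = (z_{α/2} + z_β)·√(2/n).
z-sum = 1.960 + 1.645 = 3.605.
d_min = 3.605 × √(2/414) = 3.605 × 0.0695 = 0.251.

d_min ≈ 0.25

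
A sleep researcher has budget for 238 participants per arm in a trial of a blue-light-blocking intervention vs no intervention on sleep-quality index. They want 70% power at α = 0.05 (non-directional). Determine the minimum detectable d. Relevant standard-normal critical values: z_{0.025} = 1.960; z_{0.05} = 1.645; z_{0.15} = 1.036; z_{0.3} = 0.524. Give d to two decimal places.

d_min ≈ 0.23

For two independent groups of n = 238 each: d_min = (z_{α/2} + z_β)·√(2/n).
z-sum = 1.960 + 0.524 = 2.484.
d_min = 2.484 × √(2/238) = 2.484 × 0.0917 = 0.228.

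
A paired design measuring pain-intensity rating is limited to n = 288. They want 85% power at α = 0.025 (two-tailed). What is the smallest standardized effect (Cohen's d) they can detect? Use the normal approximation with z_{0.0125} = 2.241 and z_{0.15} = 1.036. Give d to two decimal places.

For a single sample (or paired design) of n = 288: d_min = (z_{α/2} + z_β)/√n.
z-sum = 2.241 + 1.036 = 3.277.
d_min = 3.277 / √288 = 3.277 / 16.971 = 0.193.

d_min ≈ 0.19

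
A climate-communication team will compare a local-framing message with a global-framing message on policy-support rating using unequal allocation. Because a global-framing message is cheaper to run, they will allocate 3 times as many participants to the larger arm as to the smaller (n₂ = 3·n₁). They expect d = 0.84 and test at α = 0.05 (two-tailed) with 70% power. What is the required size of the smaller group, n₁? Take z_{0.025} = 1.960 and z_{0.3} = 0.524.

n₁ = 12

With allocation ratio k = n₂/n₁ = 3, Var(x̄₁−x̄₂) = σ²(1/n₁ + 1/(k·n₁)) = σ²·(k+1)/(k·n₁).
So n₁ = (1 + 1/k)·((z_{α/2} + z_β)/d)² = 1.333 × (2.484/0.84)².
n₁ = 1.333 × 8.74 = 11.7.
Round up: n₁ = 12, giving n₂ = 3 × 12 = 36.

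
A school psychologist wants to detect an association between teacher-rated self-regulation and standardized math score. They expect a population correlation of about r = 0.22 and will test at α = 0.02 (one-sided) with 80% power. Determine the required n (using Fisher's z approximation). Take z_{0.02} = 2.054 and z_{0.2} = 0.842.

n = 171

Fisher's z: C = ½·ln((1+r)/(1−r)) = ½·ln(1.5641) = 0.2237.
n = ((z_{α} + z_β)/C)² + 3.
(2.054 + 0.842) / 0.2237 = 2.896 / 0.2237 = 12.946.
n = 12.946² + 3 = 167.60 + 3 = 170.6.
Round up.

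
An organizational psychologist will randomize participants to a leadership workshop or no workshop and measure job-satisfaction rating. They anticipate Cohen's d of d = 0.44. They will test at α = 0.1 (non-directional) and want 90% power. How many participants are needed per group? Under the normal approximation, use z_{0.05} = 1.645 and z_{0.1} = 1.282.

For two independent groups with equal n: n = 2·((z_{α/2} + z_β) / d)².
z_{α/2} + z_β = 1.645 + 1.282 = 2.927.
n = 2 × (2.927 / 0.44)² = 2 × 6.652² = 2 × 44.25 = 88.5.
Round up to the next whole participant.

n = 89 per group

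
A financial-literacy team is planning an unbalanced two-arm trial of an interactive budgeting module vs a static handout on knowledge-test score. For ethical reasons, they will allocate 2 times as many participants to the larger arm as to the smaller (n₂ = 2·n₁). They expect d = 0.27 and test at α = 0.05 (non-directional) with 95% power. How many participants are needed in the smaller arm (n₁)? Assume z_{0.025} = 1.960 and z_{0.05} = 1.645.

n₁ = 268

With allocation ratio k = n₂/n₁ = 2, Var(x̄₁−x̄₂) = σ²(1/n₁ + 1/(k·n₁)) = σ²·(k+1)/(k·n₁).
So n₁ = (1 + 1/k)·((z_{α/2} + z_β)/d)² = 1.500 × (3.605/0.27)².
n₁ = 1.500 × 178.27 = 267.4.
Round up: n₁ = 268, giving n₂ = 2 × 268 = 536.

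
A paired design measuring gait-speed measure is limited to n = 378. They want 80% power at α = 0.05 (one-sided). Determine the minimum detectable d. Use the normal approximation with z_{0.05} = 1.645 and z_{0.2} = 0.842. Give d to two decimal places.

d_min ≈ 0.13

For a single sample (or paired design) of n = 378: d_min = (z_{α} + z_β)/√n.
z-sum = 1.645 + 0.842 = 2.487.
d_min = 2.487 / √378 = 2.487 / 19.442 = 0.128.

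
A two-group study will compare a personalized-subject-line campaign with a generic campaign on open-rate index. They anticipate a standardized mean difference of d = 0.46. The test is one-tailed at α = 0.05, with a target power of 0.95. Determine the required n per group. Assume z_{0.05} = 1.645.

For two independent groups with equal n: n = 2·((z_{α} + z_β) / d)².
z_{α} + z_β = 1.645 + 1.645 = 3.290.
n = 2 × (3.290 / 0.46)² = 2 × 7.152² = 2 × 51.15 = 102.3.
Round up to the next whole participant.

n = 103 per group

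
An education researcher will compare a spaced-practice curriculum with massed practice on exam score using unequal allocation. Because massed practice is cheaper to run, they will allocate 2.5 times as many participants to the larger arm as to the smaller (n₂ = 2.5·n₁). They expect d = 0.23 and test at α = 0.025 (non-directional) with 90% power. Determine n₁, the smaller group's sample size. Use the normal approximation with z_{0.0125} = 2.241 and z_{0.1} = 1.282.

With allocation ratio k = n₂/n₁ = 2.5, Var(x̄₁−x̄₂) = σ²(1/n₁ + 1/(k·n₁)) = σ²·(k+1)/(k·n₁).
So n₁ = (1 + 1/k)·((z_{α/2} + z_β)/d)² = 1.400 × (3.523/0.23)².
n₁ = 1.400 × 234.62 = 328.5.
Round up: n₁ = 329, giving n₂ = ⌈2.5 × 329⌉ = ⌈822.5⌉ = 823.

n₁ = 329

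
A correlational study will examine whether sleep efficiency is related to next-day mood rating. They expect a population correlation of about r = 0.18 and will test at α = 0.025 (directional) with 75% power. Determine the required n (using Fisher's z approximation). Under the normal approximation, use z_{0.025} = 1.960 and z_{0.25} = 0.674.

Fisher's z: C = ½·ln((1+r)/(1−r)) = ½·ln(1.4390) = 0.1820.
n = ((z_{α} + z_β)/C)² + 3.
(1.960 + 0.674) / 0.1820 = 2.634 / 0.1820 = 14.473.
n = 14.473² + 3 = 209.45 + 3 = 212.5.
Round up.

n = 213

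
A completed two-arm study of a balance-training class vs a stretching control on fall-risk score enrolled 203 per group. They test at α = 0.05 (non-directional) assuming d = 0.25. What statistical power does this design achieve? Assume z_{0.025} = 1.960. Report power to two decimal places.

For two equal groups, power = Φ(d·√(n/2) − z_{α/2}).
d·√(n/2) = 0.25 × √(203/2) = 0.25 × 10.075 = 2.519.
z_β = 2.519 − 1.960 = 0.559.
Power = Φ(0.559) = 0.712.

power ≈ 0.71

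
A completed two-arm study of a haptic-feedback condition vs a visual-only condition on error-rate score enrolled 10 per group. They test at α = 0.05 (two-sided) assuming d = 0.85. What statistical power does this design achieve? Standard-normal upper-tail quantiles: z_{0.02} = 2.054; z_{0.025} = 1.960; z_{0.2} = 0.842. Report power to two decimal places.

For two equal groups, power = Φ(d·√(n/2) − z_{α/2}).
d·√(n/2) = 0.85 × √(10/2) = 0.85 × 2.236 = 1.901.
z_β = 1.901 − 1.960 = -0.059.
Power = Φ(-0.059) = 0.476.

power ≈ 0.48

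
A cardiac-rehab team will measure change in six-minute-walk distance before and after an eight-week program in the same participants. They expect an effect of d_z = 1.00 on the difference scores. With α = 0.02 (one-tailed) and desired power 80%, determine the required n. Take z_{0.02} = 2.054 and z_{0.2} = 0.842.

For a paired (one-sample on differences) test: n = ((z_{α} + z_β) / d)².
z_{α} + z_β = 2.054 + 0.842 = 2.896.
n = (2.896 / 1.00)² = 2.896² = 8.39.
Round up.

n = 9 pairs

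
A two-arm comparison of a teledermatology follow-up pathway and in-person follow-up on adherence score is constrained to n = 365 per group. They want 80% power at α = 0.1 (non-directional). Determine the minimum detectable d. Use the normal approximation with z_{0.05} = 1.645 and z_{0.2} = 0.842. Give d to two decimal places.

d_min ≈ 0.18

For two independent groups of n = 365 each: d_min = (z_{α/2} + z_β)·√(2/n).
z-sum = 1.645 + 0.842 = 2.487.
d_min = 2.487 × √(2/365) = 2.487 × 0.0740 = 0.184.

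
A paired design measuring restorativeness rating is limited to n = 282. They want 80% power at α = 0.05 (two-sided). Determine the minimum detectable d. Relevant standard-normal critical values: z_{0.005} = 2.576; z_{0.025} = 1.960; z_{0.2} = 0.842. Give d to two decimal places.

d_min ≈ 0.17

For a single sample (or paired design) of n = 282: d_min = (z_{α/2} + z_β)/√n.
z-sum = 1.960 + 0.842 = 2.802.
d_min = 2.802 / √282 = 2.802 / 16.793 = 0.167.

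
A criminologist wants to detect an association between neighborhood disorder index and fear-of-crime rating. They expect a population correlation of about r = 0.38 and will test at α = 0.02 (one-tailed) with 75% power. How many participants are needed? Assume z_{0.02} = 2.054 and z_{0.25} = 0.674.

n = 50

Fisher's z: C = ½·ln((1+r)/(1−r)) = ½·ln(2.2258) = 0.4001.
n = ((z_{α} + z_β)/C)² + 3.
(2.054 + 0.674) / 0.4001 = 2.728 / 0.4001 = 6.818.
n = 6.818² + 3 = 46.49 + 3 = 49.5.
Round up.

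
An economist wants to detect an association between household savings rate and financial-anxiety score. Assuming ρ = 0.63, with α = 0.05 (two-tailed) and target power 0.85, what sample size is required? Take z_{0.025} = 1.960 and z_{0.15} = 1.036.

n = 20

Fisher's z: C = ½·ln((1+r)/(1−r)) = ½·ln(4.4054) = 0.7414.
n = ((z_{α/2} + z_β)/C)² + 3.
(1.960 + 1.036) / 0.7414 = 2.996 / 0.7414 = 4.041.
n = 4.041² + 3 = 16.33 + 3 = 19.3.
Round up.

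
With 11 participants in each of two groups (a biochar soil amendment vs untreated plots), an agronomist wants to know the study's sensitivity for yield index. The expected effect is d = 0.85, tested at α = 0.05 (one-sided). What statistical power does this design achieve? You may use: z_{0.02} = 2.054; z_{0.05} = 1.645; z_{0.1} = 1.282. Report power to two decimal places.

power ≈ 0.64

For two equal groups, power = Φ(d·√(n/2) − z_{α}).
d·√(n/2) = 0.85 × √(11/2) = 0.85 × 2.345 = 1.993.
z_β = 1.993 − 1.645 = 0.348.
Power = Φ(0.348) = 0.636.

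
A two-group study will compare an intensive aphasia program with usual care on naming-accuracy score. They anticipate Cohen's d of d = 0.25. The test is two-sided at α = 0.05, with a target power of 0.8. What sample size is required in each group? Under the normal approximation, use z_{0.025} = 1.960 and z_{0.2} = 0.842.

n = 252 per group

For two independent groups with equal n: n = 2·((z_{α/2} + z_β) / d)².
z_{α/2} + z_β = 1.960 + 0.842 = 2.802.
n = 2 × (2.802 / 0.25)² = 2 × 11.208² = 2 × 125.62 = 251.2.
Round up to the next whole participant.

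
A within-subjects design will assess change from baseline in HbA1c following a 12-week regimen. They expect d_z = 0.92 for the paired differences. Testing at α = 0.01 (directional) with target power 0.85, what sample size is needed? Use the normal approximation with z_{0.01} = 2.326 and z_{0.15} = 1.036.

n = 14 pairs

For a paired (one-sample on differences) test: n = ((z_{α} + z_β) / d)².
z_{α} + z_β = 2.326 + 1.036 = 3.362.
n = (3.362 / 0.92)² = 3.654² = 13.35.
Round up.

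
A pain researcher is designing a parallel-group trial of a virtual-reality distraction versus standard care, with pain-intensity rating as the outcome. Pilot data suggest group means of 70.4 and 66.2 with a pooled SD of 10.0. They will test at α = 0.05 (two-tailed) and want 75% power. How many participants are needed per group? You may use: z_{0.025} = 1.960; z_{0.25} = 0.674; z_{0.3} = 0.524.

Cohen's d = |M₁ − M₂| / SD_pooled = |70.4 − 66.2| / 10.0 = 4.2 / 10.0 = 0.420.
For two independent groups with equal n: n = 2·((z_{α/2} + z_β) / d)².
z_{α/2} + z_β = 1.960 + 0.674 = 2.634.
n = 2 × (2.634 / 0.420)² = 2 × 6.271² = 2 × 39.33 = 78.7.
Round up to the next whole participant.

n = 79 per group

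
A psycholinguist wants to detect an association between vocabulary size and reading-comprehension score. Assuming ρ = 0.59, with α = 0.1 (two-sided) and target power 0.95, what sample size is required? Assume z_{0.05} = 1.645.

n = 27

Fisher's z: C = ½·ln((1+r)/(1−r)) = ½·ln(3.8780) = 0.6777.
n = ((z_{α/2} + z_β)/C)² + 3.
(1.645 + 1.645) / 0.6777 = 3.290 / 0.6777 = 4.855.
n = 4.855² + 3 = 23.57 + 3 = 26.6.
Round up.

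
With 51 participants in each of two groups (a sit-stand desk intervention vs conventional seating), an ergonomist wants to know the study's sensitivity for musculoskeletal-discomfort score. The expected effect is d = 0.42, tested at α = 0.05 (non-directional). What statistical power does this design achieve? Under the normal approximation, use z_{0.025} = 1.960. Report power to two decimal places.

power ≈ 0.56

For two equal groups, power = Φ(d·√(n/2) − z_{α/2}).
d·√(n/2) = 0.42 × √(51/2) = 0.42 × 5.050 = 2.121.
z_β = 2.121 − 1.960 = 0.161.
Power = Φ(0.161) = 0.564.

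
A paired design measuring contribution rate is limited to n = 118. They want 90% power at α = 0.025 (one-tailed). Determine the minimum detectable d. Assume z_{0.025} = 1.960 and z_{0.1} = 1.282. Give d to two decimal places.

d_min ≈ 0.30

For a single sample (or paired design) of n = 118: d_min = (z_{α} + z_β)/√n.
z-sum = 1.960 + 1.282 = 3.242.
d_min = 3.242 / √118 = 3.242 / 10.863 = 0.298.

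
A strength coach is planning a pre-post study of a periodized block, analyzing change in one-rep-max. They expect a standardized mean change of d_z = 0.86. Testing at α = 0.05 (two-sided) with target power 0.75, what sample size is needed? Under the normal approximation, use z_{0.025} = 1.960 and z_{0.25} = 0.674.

For a paired (one-sample on differences) test: n = ((z_{α/2} + z_β) / d)².
z_{α/2} + z_β = 1.960 + 0.674 = 2.634.
n = (2.634 / 0.86)² = 3.063² = 9.38.
Round up.

n = 10 pairs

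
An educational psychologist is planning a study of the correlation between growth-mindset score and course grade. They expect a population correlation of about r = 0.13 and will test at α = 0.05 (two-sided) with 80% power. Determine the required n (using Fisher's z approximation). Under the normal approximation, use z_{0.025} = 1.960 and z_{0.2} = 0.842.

Fisher's z: C = ½·ln((1+r)/(1−r)) = ½·ln(1.2989) = 0.1307.
n = ((z_{α/2} + z_β)/C)² + 3.
(1.960 + 0.842) / 0.1307 = 2.802 / 0.1307 = 21.438.
n = 21.438² + 3 = 459.61 + 3 = 462.6.
Round up.

n = 463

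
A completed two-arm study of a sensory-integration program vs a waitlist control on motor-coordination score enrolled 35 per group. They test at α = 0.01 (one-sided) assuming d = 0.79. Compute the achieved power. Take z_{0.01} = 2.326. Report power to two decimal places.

power ≈ 0.84

For two equal groups, power = Φ(d·√(n/2) − z_{α}).
d·√(n/2) = 0.79 × √(35/2) = 0.79 × 4.183 = 3.305.
z_β = 3.305 − 2.326 = 0.979.
Power = Φ(0.979) = 0.836.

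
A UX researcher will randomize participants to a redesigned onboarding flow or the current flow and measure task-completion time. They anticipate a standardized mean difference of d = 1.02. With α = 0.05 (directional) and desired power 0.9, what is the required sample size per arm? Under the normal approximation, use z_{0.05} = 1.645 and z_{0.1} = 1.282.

For two independent groups with equal n: n = 2·((z_{α} + z_β) / d)².
z_{α} + z_β = 1.645 + 1.282 = 2.927.
n = 2 × (2.927 / 1.02)² = 2 × 2.870² = 2 × 8.23 = 16.5.
Round up to the next whole participant.

n = 17 per group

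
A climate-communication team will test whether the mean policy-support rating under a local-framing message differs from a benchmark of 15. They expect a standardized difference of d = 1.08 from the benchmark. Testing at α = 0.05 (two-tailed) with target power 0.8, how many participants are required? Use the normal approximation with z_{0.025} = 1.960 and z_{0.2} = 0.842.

n = 7

For a one-sample test: n = ((z_{α/2} + z_β) / d)².
z_{α/2} + z_β = 1.960 + 0.842 = 2.802.
n = (2.802 / 1.08)² = 2.594² = 6.73.
Round up.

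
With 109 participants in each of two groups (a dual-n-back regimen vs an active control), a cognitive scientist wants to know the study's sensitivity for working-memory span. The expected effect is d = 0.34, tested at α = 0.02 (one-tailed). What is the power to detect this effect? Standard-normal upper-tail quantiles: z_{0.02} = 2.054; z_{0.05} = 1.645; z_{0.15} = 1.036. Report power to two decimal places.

For two equal groups, power = Φ(d·√(n/2) − z_{α}).
d·√(n/2) = 0.34 × √(109/2) = 0.34 × 7.382 = 2.510.
z_β = 2.510 − 2.054 = 0.456.
Power = Φ(0.456) = 0.676.

power ≈ 0.68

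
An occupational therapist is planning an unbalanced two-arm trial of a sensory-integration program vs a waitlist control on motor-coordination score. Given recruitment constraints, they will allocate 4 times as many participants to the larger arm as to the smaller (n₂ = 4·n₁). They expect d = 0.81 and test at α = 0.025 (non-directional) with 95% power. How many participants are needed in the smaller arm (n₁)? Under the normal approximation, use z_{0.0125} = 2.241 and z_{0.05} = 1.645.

With allocation ratio k = n₂/n₁ = 4, Var(x̄₁−x̄₂) = σ²(1/n₁ + 1/(k·n₁)) = σ²·(k+1)/(k·n₁).
So n₁ = (1 + 1/k)·((z_{α/2} + z_β)/d)² = 1.250 × (3.886/0.81)².
n₁ = 1.250 × 23.02 = 28.8.
Round up: n₁ = 29, giving n₂ = 4 × 29 = 116.

n₁ = 29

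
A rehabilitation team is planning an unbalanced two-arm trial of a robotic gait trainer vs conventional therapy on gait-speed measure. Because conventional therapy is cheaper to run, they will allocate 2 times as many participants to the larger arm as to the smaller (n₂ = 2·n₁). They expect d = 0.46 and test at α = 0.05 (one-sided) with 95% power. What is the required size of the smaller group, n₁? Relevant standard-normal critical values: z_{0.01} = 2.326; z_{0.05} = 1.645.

n₁ = 77

With allocation ratio k = n₂/n₁ = 2, Var(x̄₁−x̄₂) = σ²(1/n₁ + 1/(k·n₁)) = σ²·(k+1)/(k·n₁).
So n₁ = (1 + 1/k)·((z_{α} + z_β)/d)² = 1.500 × (3.290/0.46)².
n₁ = 1.500 × 51.15 = 76.7.
Round up: n₁ = 77, giving n₂ = 2 × 77 = 154.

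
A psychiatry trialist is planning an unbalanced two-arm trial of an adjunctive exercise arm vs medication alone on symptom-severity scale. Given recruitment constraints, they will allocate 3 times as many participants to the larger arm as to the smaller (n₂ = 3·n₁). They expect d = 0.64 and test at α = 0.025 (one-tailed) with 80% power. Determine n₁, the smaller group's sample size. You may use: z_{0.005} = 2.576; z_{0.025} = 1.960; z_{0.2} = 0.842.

With allocation ratio k = n₂/n₁ = 3, Var(x̄₁−x̄₂) = σ²(1/n₁ + 1/(k·n₁)) = σ²·(k+1)/(k·n₁).
So n₁ = (1 + 1/k)·((z_{α} + z_β)/d)² = 1.333 × (2.802/0.64)².
n₁ = 1.333 × 19.17 = 25.6.
Round up: n₁ = 26, giving n₂ = 3 × 26 = 78.

n₁ = 26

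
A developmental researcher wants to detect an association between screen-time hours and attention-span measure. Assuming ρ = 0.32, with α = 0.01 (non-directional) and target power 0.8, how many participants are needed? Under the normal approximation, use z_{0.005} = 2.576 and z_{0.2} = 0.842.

n = 110

Fisher's z: C = ½·ln((1+r)/(1−r)) = ½·ln(1.9412) = 0.3316.
n = ((z_{α/2} + z_β)/C)² + 3.
(2.576 + 0.842) / 0.3316 = 3.418 / 0.3316 = 10.308.
n = 10.308² + 3 = 106.25 + 3 = 109.2.
Round up.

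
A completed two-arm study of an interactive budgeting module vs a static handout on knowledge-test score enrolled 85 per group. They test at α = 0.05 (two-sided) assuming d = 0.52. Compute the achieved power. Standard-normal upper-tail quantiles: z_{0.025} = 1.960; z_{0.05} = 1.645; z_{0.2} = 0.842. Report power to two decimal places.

For two equal groups, power = Φ(d·√(n/2) − z_{α/2}).
d·√(n/2) = 0.52 × √(85/2) = 0.52 × 6.519 = 3.390.
z_β = 3.390 − 1.960 = 1.430.
Power = Φ(1.430) = 0.924.

power ≈ 0.92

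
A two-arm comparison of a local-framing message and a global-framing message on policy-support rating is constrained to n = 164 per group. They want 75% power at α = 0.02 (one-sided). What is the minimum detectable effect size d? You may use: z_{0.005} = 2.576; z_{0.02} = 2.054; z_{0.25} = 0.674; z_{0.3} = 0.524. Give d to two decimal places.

d_min ≈ 0.30

For two independent groups of n = 164 each: d_min = (z_{α} + z_β)·√(2/n).
z-sum = 2.054 + 0.674 = 2.728.
d_min = 2.728 × √(2/164) = 2.728 × 0.1104 = 0.301.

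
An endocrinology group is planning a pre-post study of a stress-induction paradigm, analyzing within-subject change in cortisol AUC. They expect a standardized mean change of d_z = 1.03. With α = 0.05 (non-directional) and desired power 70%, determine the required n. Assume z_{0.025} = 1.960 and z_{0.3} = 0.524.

For a paired (one-sample on differences) test: n = ((z_{α/2} + z_β) / d)².
z_{α/2} + z_β = 1.960 + 0.524 = 2.484.
n = (2.484 / 1.03)² = 2.412² = 5.82.
Round up.

n = 6 pairs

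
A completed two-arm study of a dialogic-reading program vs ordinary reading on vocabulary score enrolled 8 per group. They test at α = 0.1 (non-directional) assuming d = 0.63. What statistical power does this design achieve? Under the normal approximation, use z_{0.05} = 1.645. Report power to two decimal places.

power ≈ 0.35

For two equal groups, power = Φ(d·√(n/2) − z_{α/2}).
d·√(n/2) = 0.63 × √(8/2) = 0.63 × 2.000 = 1.260.
z_β = 1.260 − 1.645 = -0.385.
Power = Φ(-0.385) = 0.350.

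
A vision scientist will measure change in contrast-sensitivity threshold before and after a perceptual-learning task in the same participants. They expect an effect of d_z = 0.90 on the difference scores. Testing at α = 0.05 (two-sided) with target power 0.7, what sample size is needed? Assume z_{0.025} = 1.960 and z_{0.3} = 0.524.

For a paired (one-sample on differences) test: n = ((z_{α/2} + z_β) / d)².
z_{α/2} + z_β = 1.960 + 0.524 = 2.484.
n = (2.484 / 0.90)² = 2.760² = 7.62.
Round up.

n = 8 pairs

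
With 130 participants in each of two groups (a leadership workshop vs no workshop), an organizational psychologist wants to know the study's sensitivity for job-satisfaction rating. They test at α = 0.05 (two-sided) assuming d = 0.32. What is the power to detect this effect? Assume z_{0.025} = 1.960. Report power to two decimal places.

power ≈ 0.73

For two equal groups, power = Φ(d·√(n/2) − z_{α/2}).
d·√(n/2) = 0.32 × √(130/2) = 0.32 × 8.062 = 2.580.
z_β = 2.580 − 1.960 = 0.620.
Power = Φ(0.620) = 0.732.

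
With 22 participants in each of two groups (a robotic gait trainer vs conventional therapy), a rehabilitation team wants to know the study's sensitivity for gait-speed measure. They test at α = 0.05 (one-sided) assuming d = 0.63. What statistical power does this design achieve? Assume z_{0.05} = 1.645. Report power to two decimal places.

power ≈ 0.67

For two equal groups, power = Φ(d·√(n/2) − z_{α}).
d·√(n/2) = 0.63 × √(22/2) = 0.63 × 3.317 = 2.089.
z_β = 2.089 − 1.645 = 0.444.
Power = Φ(0.444) = 0.672.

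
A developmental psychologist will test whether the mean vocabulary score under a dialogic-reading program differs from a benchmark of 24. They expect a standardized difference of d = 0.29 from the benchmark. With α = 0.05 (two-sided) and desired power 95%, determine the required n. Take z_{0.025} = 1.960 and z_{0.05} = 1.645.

For a one-sample test: n = ((z_{α/2} + z_β) / d)².
z_{α/2} + z_β = 1.960 + 1.645 = 3.605.
n = (3.605 / 0.29)² = 12.431² = 154.53.
Round up.

n = 155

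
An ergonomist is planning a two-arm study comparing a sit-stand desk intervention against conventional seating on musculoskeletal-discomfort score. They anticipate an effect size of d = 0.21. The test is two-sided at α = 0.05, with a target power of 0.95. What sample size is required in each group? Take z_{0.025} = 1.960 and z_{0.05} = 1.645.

n = 590 per group

For two independent groups with equal n: n = 2·((z_{α/2} + z_β) / d)².
z_{α/2} + z_β = 1.960 + 1.645 = 3.605.
n = 2 × (3.605 / 0.21)² = 2 × 17.167² = 2 × 294.69 = 589.4.
Round up to the next whole participant.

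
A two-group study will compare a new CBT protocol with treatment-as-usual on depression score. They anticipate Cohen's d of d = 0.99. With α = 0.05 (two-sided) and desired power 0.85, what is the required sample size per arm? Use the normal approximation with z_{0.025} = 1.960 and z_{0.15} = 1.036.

n = 19 per group

For two independent groups with equal n: n = 2·((z_{α/2} + z_β) / d)².
z_{α/2} + z_β = 1.960 + 1.036 = 2.996.
n = 2 × (2.996 / 0.99)² = 2 × 3.026² = 2 × 9.16 = 18.3.
Round up to the next whole participant.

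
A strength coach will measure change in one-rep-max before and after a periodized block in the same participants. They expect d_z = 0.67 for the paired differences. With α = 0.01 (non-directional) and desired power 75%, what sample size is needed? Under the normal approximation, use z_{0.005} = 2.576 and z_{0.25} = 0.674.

n = 24 pairs

For a paired (one-sample on differences) test: n = ((z_{α/2} + z_β) / d)².
z_{α/2} + z_β = 2.576 + 0.674 = 3.250.
n = (3.250 / 0.67)² = 4.851² = 23.53.
Round up.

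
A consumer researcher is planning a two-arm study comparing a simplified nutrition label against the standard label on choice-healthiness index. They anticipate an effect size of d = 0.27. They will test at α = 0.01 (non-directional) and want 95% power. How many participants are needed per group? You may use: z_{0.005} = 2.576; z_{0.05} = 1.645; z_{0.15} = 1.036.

For two independent groups with equal n: n = 2·((z_{α/2} + z_β) / d)².
z_{α/2} + z_β = 2.576 + 1.645 = 4.221.
n = 2 × (4.221 / 0.27)² = 2 × 15.633² = 2 × 244.40 = 488.8.
Round up to the next whole participant.

n = 489 per group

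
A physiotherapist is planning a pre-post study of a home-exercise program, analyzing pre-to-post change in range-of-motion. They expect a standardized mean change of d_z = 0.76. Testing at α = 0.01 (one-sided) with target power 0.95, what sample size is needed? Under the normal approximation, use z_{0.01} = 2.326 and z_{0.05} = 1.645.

n = 28 pairs

For a paired (one-sample on differences) test: n = ((z_{α} + z_β) / d)².
z_{α} + z_β = 2.326 + 1.645 = 3.971.
n = (3.971 / 0.76)² = 5.225² = 27.30.
Round up.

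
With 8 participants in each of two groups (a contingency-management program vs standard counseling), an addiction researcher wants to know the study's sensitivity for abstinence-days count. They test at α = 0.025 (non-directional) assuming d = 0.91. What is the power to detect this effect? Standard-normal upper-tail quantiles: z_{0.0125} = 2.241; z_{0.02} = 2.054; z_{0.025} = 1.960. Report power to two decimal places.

power ≈ 0.34

For two equal groups, power = Φ(d·√(n/2) − z_{α/2}).
d·√(n/2) = 0.91 × √(8/2) = 0.91 × 2.000 = 1.820.
z_β = 1.820 − 2.241 = -0.421.
Power = Φ(-0.421) = 0.337.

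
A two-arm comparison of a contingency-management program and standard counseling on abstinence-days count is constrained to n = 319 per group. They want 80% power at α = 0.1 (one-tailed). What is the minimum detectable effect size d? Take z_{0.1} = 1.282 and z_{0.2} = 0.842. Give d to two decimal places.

d_min ≈ 0.17

For two independent groups of n = 319 each: d_min = (z_{α} + z_β)·√(2/n).
z-sum = 1.282 + 0.842 = 2.124.
d_min = 2.124 × √(2/319) = 2.124 × 0.0792 = 0.168.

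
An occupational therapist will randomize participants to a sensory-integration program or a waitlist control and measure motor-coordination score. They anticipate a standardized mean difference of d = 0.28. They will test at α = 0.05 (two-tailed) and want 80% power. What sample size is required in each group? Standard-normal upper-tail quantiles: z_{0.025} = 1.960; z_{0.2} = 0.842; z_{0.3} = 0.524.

For two independent groups with equal n: n = 2·((z_{α/2} + z_β) / d)².
z_{α/2} + z_β = 1.960 + 0.842 = 2.802.
n = 2 × (2.802 / 0.28)² = 2 × 10.007² = 2 × 100.14 = 200.3.
Round up to the next whole participant.

n = 201 per group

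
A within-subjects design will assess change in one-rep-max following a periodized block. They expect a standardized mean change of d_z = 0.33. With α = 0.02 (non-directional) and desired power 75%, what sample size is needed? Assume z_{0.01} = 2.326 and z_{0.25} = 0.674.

n = 83 pairs

For a paired (one-sample on differences) test: n = ((z_{α/2} + z_β) / d)².
z_{α/2} + z_β = 2.326 + 0.674 = 3.000.
n = (3.000 / 0.33)² = 9.091² = 82.64.
Round up.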